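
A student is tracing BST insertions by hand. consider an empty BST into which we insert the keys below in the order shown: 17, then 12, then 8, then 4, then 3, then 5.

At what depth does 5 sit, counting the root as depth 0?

4

Insert 17: tree is empty, so 17 becomes the root.
Insert 12: 12 < 17 → go left. Place as left child of 17.
Insert 8: 8 < 17 → go left; 8 < 12 → go left. Place as left child of 12.
Insert 4: 4 < 17 → go left; 4 < 12 → go left; 4 < 8 → go left. Place as left child of 8.
Insert 3: 3 < 17 → go left; 3 < 12 → go left; 3 < 8 → go left; 3 < 4 → go left. Place as left child of 4.
Insert 5: 5 < 17 → go left; 5 < 12 → go left; 5 < 8 → go left; 5 > 4 → go right. Place as right child of 4.

Path to 5: 17 → 12 → 8 → 4 → 5, which is 4 edges.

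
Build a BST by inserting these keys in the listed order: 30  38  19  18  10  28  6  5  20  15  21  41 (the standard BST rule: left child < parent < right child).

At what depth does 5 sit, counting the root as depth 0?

5

Insert 30: tree is empty, so 30 becomes the root.
Insert 38: 38 > 30 → go right. Place as right child of 30.
Insert 19: 19 < 30 → go left. Place as left child of 30.
Insert 18: 18 < 30 → go left; 18 < 19 → go left. Place as left child of 19.
Insert 10: 10 < 30 → go left; 10 < 19 → go left; 10 < 18 → go left. Place as left child of 18.
Insert 28: 28 < 30 → go left; 28 > 19 → go right. Place as right child of 19.
Insert 6: 6 < 30 → go left; 6 < 19 → go left; 6 < 18 → go left; 6 < 10 → go left. Place as left child of 10.
Insert 5: 5 < 30 → go left; 5 < 19 → go left; 5 < 18 → go left; 5 < 10 → go left; 5 < 6 → go left. Place as left child of 6.
Insert 20: 20 < 30 → go left; 20 > 19 → go right; 20 < 28 → go left. Place as left child of 28.
Insert 15: 15 < 30 → go left; 15 < 19 → go left; 15 < 18 → go left; 15 > 10 → go right. Place as right child of 10.
Insert 21: 21 < 30 → go left; 21 > 19 → go right; 21 < 28 → go left; 21 > 20 → go right. Place as right child of 20.
Insert 41: 41 > 30 → go right; 41 > 38 → go right. Place as right child of 38.

Path to 5: 30 → 19 → 18 → 10 → 6 → 5, which is 5 edges.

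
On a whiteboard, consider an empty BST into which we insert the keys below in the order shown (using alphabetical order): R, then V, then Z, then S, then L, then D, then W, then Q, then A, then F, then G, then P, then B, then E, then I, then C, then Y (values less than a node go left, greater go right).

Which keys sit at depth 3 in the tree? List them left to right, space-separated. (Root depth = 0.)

R: root
V: right child of R (depth 1)
Z: right child of V (depth 2)
S: left child of V (depth 2)
L: left child of R (depth 1)
D: left child of L (depth 2)
W: left child of Z (depth 3)
Q: right child of L (depth 2)
A: left child of D (depth 3)
F: right child of D (depth 3)
G: right child of F (depth 4)
P: left child of Q (depth 3)
B: right child of A (depth 4)
E: left child of F (depth 4)
I: right child of G (depth 5)
C: right child of B (depth 5)
Y: right child of W (depth 4)

A F P W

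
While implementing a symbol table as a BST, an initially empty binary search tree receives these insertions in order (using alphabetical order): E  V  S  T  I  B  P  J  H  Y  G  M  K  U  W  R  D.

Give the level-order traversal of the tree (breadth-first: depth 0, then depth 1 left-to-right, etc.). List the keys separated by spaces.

Insert E: tree is empty, so E becomes the root.
Insert V: V > E → go right. Place as right child of E.
Insert S: S > E → go right; S < V → go left. Place as left child of V.
Insert T: T > E → go right; T < V → go left; T > S → go right. Place as right child of S.
Insert I: I > E → go right; I < V → go left; I < S → go left. Place as left child of S.
Insert B: B < E → go left. Place as left child of E.
Insert P: P > E → go right; P < V → go left; P < S → go left; P > I → go right. Place as right child of I.
Insert J: J > E → go right; J < V → go left; J < S → go left; J > I → go right; J < P → go left. Place as left child of P.
Insert H: H > E → go right; H < V → go left; H < S → go left; H < I → go left. Place as left child of I.
Insert Y: Y > E → go right; Y > V → go right. Place as right child of V.
Insert G: G > E → go right; G < V → go left; G < S → go left; G < I → go left; G < H → go left. Place as left child of H.
Insert M: M > E → go right; M < V → go left; M < S → go left; M > I → go right; M < P → go left; M > J → go right. Place as right child of J.
Insert K: K > E → go right; K < V → go left; K < S → go left; K > I → go right; K < P → go left; K > J → go right; K < M → go left. Place as left child of M.
Insert U: U > E → go right; U < V → go left; U > S → go right; U > T → go right. Place as right child of T.
Insert W: W > E → go right; W > V → go right; W < Y → go left. Place as left child of Y.
Insert R: R > E → go right; R < V → go left; R < S → go left; R > I → go right; R > P → go right. Place as right child of P.
Insert D: D < E → go left; D > B → go right. Place as right child of B.

E B V D S Y I T W H P U G J R M K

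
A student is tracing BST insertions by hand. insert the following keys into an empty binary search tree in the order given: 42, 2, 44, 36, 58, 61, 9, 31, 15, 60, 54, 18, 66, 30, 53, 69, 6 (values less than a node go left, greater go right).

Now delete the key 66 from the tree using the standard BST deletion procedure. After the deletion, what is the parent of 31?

9

Insert 42: tree is empty, so 42 becomes the root.
Insert 2: 2 < 42 → go left. Place as left child of 42.
Insert 44: 44 > 42 → go right. Place as right child of 42.
Insert 36: 36 < 42 → go left; 36 > 2 → go right. Place as right child of 2.
Insert 58: 58 > 42 → go right; 58 > 44 → go right. Place as right child of 44.
Insert 61: 61 > 42 → go right; 61 > 44 → go right; 61 > 58 → go right. Place as right child of 58.
Insert 9: 9 < 42 → go left; 9 > 2 → go right; 9 < 36 → go left. Place as left child of 36.
Insert 31: 31 < 42 → go left; 31 > 2 → go right; 31 < 36 → go left; 31 > 9 → go right. Place as right child of 9.
Insert 15: 15 < 42 → go left; 15 > 2 → go right; 15 < 36 → go left; 15 > 9 → go right; 15 < 31 → go left. Place as left child of 31.
Insert 60: 60 > 42 → go right; 60 > 44 → go right; 60 > 58 → go right; 60 < 61 → go left. Place as left child of 61.
Insert 54: 54 > 42 → go right; 54 > 44 → go right; 54 < 58 → go left. Place as left child of 58.
Insert 18: 18 < 42 → go left; 18 > 2 → go right; 18 < 36 → go left; 18 > 9 → go right; 18 < 31 → go left; 18 > 15 → go right. Place as right child of 15.
Insert 66: 66 > 42 → go right; 66 > 44 → go right; 66 > 58 → go right; 66 > 61 → go right. Place as right child of 61.
Insert 30: 30 < 42 → go left; 30 > 2 → go right; 30 < 36 → go left; 30 > 9 → go right; 30 < 31 → go left; 30 > 15 → go right; 30 > 18 → go right. Place as right child of 18.
Insert 53: 53 > 42 → go right; 53 > 44 → go right; 53 < 58 → go left; 53 < 54 → go left. Place as left child of 54.
Insert 69: 69 > 42 → go right; 69 > 44 → go right; 69 > 58 → go right; 69 > 61 → go right; 69 > 66 → go right. Place as right child of 66.
Insert 6: 6 < 42 → go left; 6 > 2 → go right; 6 < 36 → go left; 6 < 9 → go left. Place as left child of 9.

Delete 66 (at most one child — splice it out).
After deletion, 31's parent is 9.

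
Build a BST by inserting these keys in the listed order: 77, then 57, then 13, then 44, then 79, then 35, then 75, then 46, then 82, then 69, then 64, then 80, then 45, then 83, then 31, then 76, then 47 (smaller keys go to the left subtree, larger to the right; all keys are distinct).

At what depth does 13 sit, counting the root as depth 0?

Insert 77: tree is empty, so 77 becomes the root.
Insert 57: 57 < 77 → go left. Place as left child of 77.
Insert 13: 13 < 77 → go left; 13 < 57 → go left. Place as left child of 57.
Insert 44: 44 < 77 → go left; 44 < 57 → go left; 44 > 13 → go right. Place as right child of 13.
Insert 79: 79 > 77 → go right. Place as right child of 77.
Insert 35: 35 < 77 → go left; 35 < 57 → go left; 35 > 13 → go right; 35 < 44 → go left. Place as left child of 44.
Insert 75: 75 < 77 → go left; 75 > 57 → go right. Place as right child of 57.
Insert 46: 46 < 77 → go left; 46 < 57 → go left; 46 > 13 → go right; 46 > 44 → go right. Place as right child of 44.
Insert 82: 82 > 77 → go right; 82 > 79 → go right. Place as right child of 79.
Insert 69: 69 < 77 → go left; 69 > 57 → go right; 69 < 75 → go left. Place as left child of 75.
Insert 64: 64 < 77 → go left; 64 > 57 → go right; 64 < 75 → go left; 64 < 69 → go left. Place as left child of 69.
Insert 80: 80 > 77 → go right; 80 > 79 → go right; 80 < 82 → go left. Place as left child of 82.
Insert 45: 45 < 77 → go left; 45 < 57 → go left; 45 > 13 → go right; 45 > 44 → go right; 45 < 46 → go left. Place as left child of 46.
Insert 83: 83 > 77 → go right; 83 > 79 → go right; 83 > 82 → go right. Place as right child of 82.
Insert 31: 31 < 77 → go left; 31 < 57 → go left; 31 > 13 → go right; 31 < 44 → go left; 31 < 35 → go left. Place as left child of 35.
Insert 76: 76 < 77 → go left; 76 > 57 → go right; 76 > 75 → go right. Place as right child of 75.
Insert 47: 47 < 77 → go left; 47 < 57 → go left; 47 > 13 → go right; 47 > 44 → go right; 47 > 46 → go right. Place as right child of 46.

Path to 13: 77 → 57 → 13, which is 2 edges.

2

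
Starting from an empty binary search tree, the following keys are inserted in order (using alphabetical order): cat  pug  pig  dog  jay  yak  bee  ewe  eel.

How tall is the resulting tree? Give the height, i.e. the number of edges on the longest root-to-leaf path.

cat: root
pug: right child of cat (depth 1)
pig: left child of pug (depth 2)
dog: left child of pig (depth 3)
jay: right child of dog (depth 4)
yak: right child of pug (depth 2)
bee: left child of cat (depth 1)
ewe: left child of jay (depth 5)
eel: left child of ewe (depth 6)

The deepest node is eel at depth 6.

6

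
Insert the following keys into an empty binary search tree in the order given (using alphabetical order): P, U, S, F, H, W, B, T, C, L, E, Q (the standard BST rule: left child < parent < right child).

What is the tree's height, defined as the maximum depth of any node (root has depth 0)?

4

Insert P: tree is empty, so P becomes the root.
Insert U: U > P → go right. Place as right child of P.
Insert S: S > P → go right; S < U → go left. Place as left child of U.
Insert F: F < P → go left. Place as left child of P.
Insert H: H < P → go left; H > F → go right. Place as right child of F.
Insert W: W > P → go right; W > U → go right. Place as right child of U.
Insert B: B < P → go left; B < F → go left. Place as left child of F.
Insert T: T > P → go right; T < U → go left; T > S → go right. Place as right child of S.
Insert C: C < P → go left; C < F → go left; C > B → go right. Place as right child of B.
Insert L: L < P → go left; L > F → go right; L > H → go right. Place as right child of H.
Insert E: E < P → go left; E < F → go left; E > B → go right; E > C → go right. Place as right child of C.
Insert Q: Q > P → go right; Q < U → go left; Q < S → go left. Place as left child of S.

The deepest node is E at depth 4.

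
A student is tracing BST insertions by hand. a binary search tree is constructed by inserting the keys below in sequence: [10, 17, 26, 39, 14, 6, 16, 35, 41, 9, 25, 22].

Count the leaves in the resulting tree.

5

10: root
17: right child of 10 (depth 1)
26: right child of 17 (depth 2)
39: right child of 26 (depth 3)
14: left child of 17 (depth 2)
6: left child of 10 (depth 1)
16: right child of 14 (depth 3)
35: left child of 39 (depth 4)
41: right child of 39 (depth 4)
9: right child of 6 (depth 2)
25: left child of 26 (depth 3)
22: left child of 25 (depth 4)

Leaves: 9, 16, 22, 35, 41 — 5 in total.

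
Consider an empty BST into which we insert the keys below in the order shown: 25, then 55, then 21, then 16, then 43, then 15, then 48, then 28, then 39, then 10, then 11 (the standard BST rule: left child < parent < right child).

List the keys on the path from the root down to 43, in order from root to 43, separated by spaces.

25 55 43

Resulting structure (node: left, right):
  25: L=21, R=55
  55: L=43, R=–
  21: L=16, R=–
  16: L=15, R=–
  43: L=28, R=48
  15: L=10, R=–
  48: L=–, R=–
  28: L=–, R=39
  39: L=–, R=–
  10: L=–, R=11
  11: L=–, R=–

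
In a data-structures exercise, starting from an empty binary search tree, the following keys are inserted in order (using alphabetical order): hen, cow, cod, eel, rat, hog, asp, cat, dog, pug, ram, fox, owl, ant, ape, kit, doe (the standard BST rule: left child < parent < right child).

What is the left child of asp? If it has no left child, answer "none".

hen: root
cow: left child of hen (depth 1)
cod: left child of cow (depth 2)
eel: right child of cow (depth 2)
rat: right child of hen (depth 1)
hog: left child of rat (depth 2)
asp: left child of cod (depth 3)
cat: right child of asp (depth 4)
dog: left child of eel (depth 3)
pug: right child of hog (depth 3)
ram: right child of pug (depth 4)
fox: right child of eel (depth 3)
owl: left child of pug (depth 4)
ant: left child of asp (depth 4)
ape: right child of ant (depth 5)
kit: left child of owl (depth 5)
doe: left child of dog (depth 4)

ant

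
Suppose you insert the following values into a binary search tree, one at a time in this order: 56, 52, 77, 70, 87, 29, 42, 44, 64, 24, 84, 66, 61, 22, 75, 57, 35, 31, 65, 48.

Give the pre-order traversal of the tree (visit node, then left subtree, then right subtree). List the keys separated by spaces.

Insert 56: tree is empty, so 56 becomes the root.
Insert 52: 52 < 56 → go left. Place as left child of 56.
Insert 77: 77 > 56 → go right. Place as right child of 56.
Insert 70: 70 > 56 → go right; 70 < 77 → go left. Place as left child of 77.
Insert 87: 87 > 56 → go right; 87 > 77 → go right. Place as right child of 77.
Insert 29: 29 < 56 → go left; 29 < 52 → go left. Place as left child of 52.
Insert 42: 42 < 56 → go left; 42 < 52 → go left; 42 > 29 → go right. Place as right child of 29.
Insert 44: 44 < 56 → go left; 44 < 52 → go left; 44 > 29 → go right; 44 > 42 → go right. Place as right child of 42.
Insert 64: 64 > 56 → go right; 64 < 77 → go left; 64 < 70 → go left. Place as left child of 70.
Insert 24: 24 < 56 → go left; 24 < 52 → go left; 24 < 29 → go left. Place as left child of 29.
Insert 84: 84 > 56 → go right; 84 > 77 → go right; 84 < 87 → go left. Place as left child of 87.
Insert 66: 66 > 56 → go right; 66 < 77 → go left; 66 < 70 → go left; 66 > 64 → go right. Place as right child of 64.
Insert 61: 61 > 56 → go right; 61 < 77 → go left; 61 < 70 → go left; 61 < 64 → go left. Place as left child of 64.
Insert 22: 22 < 56 → go left; 22 < 52 → go left; 22 < 29 → go left; 22 < 24 → go left. Place as left child of 24.
Insert 75: 75 > 56 → go right; 75 < 77 → go left; 75 > 70 → go right. Place as right child of 70.
Insert 57: 57 > 56 → go right; 57 < 77 → go left; 57 < 70 → go left; 57 < 64 → go left; 57 < 61 → go left. Place as left child of 61.
Insert 35: 35 < 56 → go left; 35 < 52 → go left; 35 > 29 → go right; 35 < 42 → go left. Place as left child of 42.
Insert 31: 31 < 56 → go left; 31 < 52 → go left; 31 > 29 → go right; 31 < 42 → go left; 31 < 35 → go left. Place as left child of 35.
Insert 65: 65 > 56 → go right; 65 < 77 → go left; 65 < 70 → go left; 65 > 64 → go right; 65 < 66 → go left. Place as left child of 66.
Insert 48: 48 < 56 → go left; 48 < 52 → go left; 48 > 29 → go right; 48 > 42 → go right; 48 > 44 → go right. Place as right child of 44.

56 52 29 24 22 42 35 31 44 48 77 70 64 61 57 66 65 75 87 84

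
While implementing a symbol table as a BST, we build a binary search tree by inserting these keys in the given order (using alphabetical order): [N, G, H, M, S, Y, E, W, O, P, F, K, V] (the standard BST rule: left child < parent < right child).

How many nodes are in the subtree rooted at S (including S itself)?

6

N: root
G: left child of N (depth 1)
H: right child of G (depth 2)
M: right child of H (depth 3)
S: right child of N (depth 1)
Y: right child of S (depth 2)
E: left child of G (depth 2)
W: left child of Y (depth 3)
O: left child of S (depth 2)
P: right child of O (depth 3)
F: right child of E (depth 3)
K: left child of M (depth 4)
V: left child of W (depth 4)

Subtree rooted at S contains: S, O, P, Y, W, V — 6 nodes.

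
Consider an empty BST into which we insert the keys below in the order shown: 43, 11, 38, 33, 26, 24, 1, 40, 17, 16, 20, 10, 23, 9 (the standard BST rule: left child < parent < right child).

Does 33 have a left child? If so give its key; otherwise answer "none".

26

Insert 43: tree is empty, so 43 becomes the root.
Insert 11: 11 < 43 → go left. Place as left child of 43.
Insert 38: 38 < 43 → go left; 38 > 11 → go right. Place as right child of 11.
Insert 33: 33 < 43 → go left; 33 > 11 → go right; 33 < 38 → go left. Place as left child of 38.
Insert 26: 26 < 43 → go left; 26 > 11 → go right; 26 < 38 → go left; 26 < 33 → go left. Place as left child of 33.
Insert 24: 24 < 43 → go left; 24 > 11 → go right; 24 < 38 → go left; 24 < 33 → go left; 24 < 26 → go left. Place as left child of 26.
Insert 1: 1 < 43 → go left; 1 < 11 → go left. Place as left child of 11.
Insert 40: 40 < 43 → go left; 40 > 11 → go right; 40 > 38 → go right. Place as right child of 38.
Insert 17: 17 < 43 → go left; 17 > 11 → go right; 17 < 38 → go left; 17 < 33 → go left; 17 < 26 → go left; 17 < 24 → go left. Place as left child of 24.
Insert 16: 16 < 43 → go left; 16 > 11 → go right; 16 < 38 → go left; 16 < 33 → go left; 16 < 26 → go left; 16 < 24 → go left; 16 < 17 → go left. Place as left child of 17.
Insert 20: 20 < 43 → go left; 20 > 11 → go right; 20 < 38 → go left; 20 < 33 → go left; 20 < 26 → go left; 20 < 24 → go left; 20 > 17 → go right. Place as right child of 17.
Insert 10: 10 < 43 → go left; 10 < 11 → go left; 10 > 1 → go right. Place as right child of 1.
Insert 23: 23 < 43 → go left; 23 > 11 → go right; 23 < 38 → go left; 23 < 33 → go left; 23 < 26 → go left; 23 < 24 → go left; 23 > 17 → go right; 23 > 20 → go right. Place as right child of 20.
Insert 9: 9 < 43 → go left; 9 < 11 → go left; 9 > 1 → go right; 9 < 10 → go left. Place as left child of 10.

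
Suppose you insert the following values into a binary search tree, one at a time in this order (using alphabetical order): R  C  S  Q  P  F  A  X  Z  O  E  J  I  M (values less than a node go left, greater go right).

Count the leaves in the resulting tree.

5

Resulting structure (node: left, right):
  R: L=C, R=S
  C: L=A, R=Q
  S: L=–, R=X
  Q: L=P, R=–
  P: L=F, R=–
  F: L=E, R=O
  A: L=–, R=–
  X: L=–, R=Z
  Z: L=–, R=–
  O: L=J, R=–
  E: L=–, R=–
  J: L=I, R=M
  I: L=–, R=–
  M: L=–, R=–

Leaves: A, E, I, M, Z — 5 in total.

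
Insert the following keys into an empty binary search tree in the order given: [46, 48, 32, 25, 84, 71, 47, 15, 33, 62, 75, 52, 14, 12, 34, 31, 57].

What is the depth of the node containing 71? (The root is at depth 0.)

Insert 46: tree is empty, so 46 becomes the root.
Insert 48: 48 > 46 → go right. Place as right child of 46.
Insert 32: 32 < 46 → go left. Place as left child of 46.
Insert 25: 25 < 46 → go left; 25 < 32 → go left. Place as left child of 32.
Insert 84: 84 > 46 → go right; 84 > 48 → go right. Place as right child of 48.
Insert 71: 71 > 46 → go right; 71 > 48 → go right; 71 < 84 → go left. Place as left child of 84.
Insert 47: 47 > 46 → go right; 47 < 48 → go left. Place as left child of 48.
Insert 15: 15 < 46 → go left; 15 < 32 → go left; 15 < 25 → go left. Place as left child of 25.
Insert 33: 33 < 46 → go left; 33 > 32 → go right. Place as right child of 32.
Insert 62: 62 > 46 → go right; 62 > 48 → go right; 62 < 84 → go left; 62 < 71 → go left. Place as left child of 71.
Insert 75: 75 > 46 → go right; 75 > 48 → go right; 75 < 84 → go left; 75 > 71 → go right. Place as right child of 71.
Insert 52: 52 > 46 → go right; 52 > 48 → go right; 52 < 84 → go left; 52 < 71 → go left; 52 < 62 → go left. Place as left child of 62.
Insert 14: 14 < 46 → go left; 14 < 32 → go left; 14 < 25 → go left; 14 < 15 → go left. Place as left child of 15.
Insert 12: 12 < 46 → go left; 12 < 32 → go left; 12 < 25 → go left; 12 < 15 → go left; 12 < 14 → go left. Place as left child of 14.
Insert 34: 34 < 46 → go left; 34 > 32 → go right; 34 > 33 → go right. Place as right child of 33.
Insert 31: 31 < 46 → go left; 31 < 32 → go left; 31 > 25 → go right. Place as right child of 25.
Insert 57: 57 > 46 → go right; 57 > 48 → go right; 57 < 84 → go left; 57 < 71 → go left; 57 < 62 → go left; 57 > 52 → go right. Place as right child of 52.

Path to 71: 46 → 48 → 84 → 71, which is 3 edges.

3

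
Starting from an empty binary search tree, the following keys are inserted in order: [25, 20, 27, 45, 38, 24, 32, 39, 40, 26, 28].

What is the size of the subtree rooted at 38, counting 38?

5

Insert 25: tree is empty, so 25 becomes the root.
Insert 20: 20 < 25 → go left. Place as left child of 25.
Insert 27: 27 > 25 → go right. Place as right child of 25.
Insert 45: 45 > 25 → go right; 45 > 27 → go right. Place as right child of 27.
Insert 38: 38 > 25 → go right; 38 > 27 → go right; 38 < 45 → go left. Place as left child of 45.
Insert 24: 24 < 25 → go left; 24 > 20 → go right. Place as right child of 20.
Insert 32: 32 > 25 → go right; 32 > 27 → go right; 32 < 45 → go left; 32 < 38 → go left. Place as left child of 38.
Insert 39: 39 > 25 → go right; 39 > 27 → go right; 39 < 45 → go left; 39 > 38 → go right. Place as right child of 38.
Insert 40: 40 > 25 → go right; 40 > 27 → go right; 40 < 45 → go left; 40 > 38 → go right; 40 > 39 → go right. Place as right child of 39.
Insert 26: 26 > 25 → go right; 26 < 27 → go left. Place as left child of 27.
Insert 28: 28 > 25 → go right; 28 > 27 → go right; 28 < 45 → go left; 28 < 38 → go left; 28 < 32 → go left. Place as left child of 32.

Subtree rooted at 38 contains: 38, 32, 28, 39, 40 — 5 nodes.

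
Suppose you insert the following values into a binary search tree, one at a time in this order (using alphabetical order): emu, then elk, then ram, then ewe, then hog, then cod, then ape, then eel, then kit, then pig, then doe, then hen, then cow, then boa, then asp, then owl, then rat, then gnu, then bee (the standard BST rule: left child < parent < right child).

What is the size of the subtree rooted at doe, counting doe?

Resulting structure (node: left, right):
  emu: L=elk, R=ram
  elk: L=cod, R=–
  ram: L=ewe, R=rat
  ewe: L=–, R=hog
  hog: L=hen, R=kit
  cod: L=ape, R=eel
  ape: L=–, R=boa
  eel: L=doe, R=–
  kit: L=–, R=pig
  pig: L=owl, R=–
  doe: L=cow, R=–
  hen: L=gnu, R=–
  cow: L=–, R=–
  boa: L=asp, R=–
  asp: L=–, R=bee
  owl: L=–, R=–
  rat: L=–, R=–
  gnu: L=–, R=–
  bee: L=–, R=–

Subtree rooted at doe contains: doe, cow — 2 nodes.

2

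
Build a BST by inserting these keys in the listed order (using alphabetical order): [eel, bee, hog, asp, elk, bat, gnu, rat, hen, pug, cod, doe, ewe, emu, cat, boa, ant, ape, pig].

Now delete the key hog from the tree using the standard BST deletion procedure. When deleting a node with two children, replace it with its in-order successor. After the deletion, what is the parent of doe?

cod

eel: root
bee: left child of eel (depth 1)
hog: right child of eel (depth 1)
asp: left child of bee (depth 2)
elk: left child of hog (depth 2)
bat: right child of asp (depth 3)
gnu: right child of elk (depth 3)
rat: right child of hog (depth 2)
hen: right child of gnu (depth 4)
pug: left child of rat (depth 3)
cod: right child of bee (depth 2)
doe: right child of cod (depth 3)
ewe: left child of gnu (depth 4)
emu: left child of ewe (depth 5)
cat: left child of cod (depth 3)
boa: left child of cat (depth 4)
ant: left child of asp (depth 3)
ape: right child of ant (depth 4)
pig: left child of pug (depth 4)

Delete hog (two children — replace with in-order successor).
After deletion, doe's parent is cod.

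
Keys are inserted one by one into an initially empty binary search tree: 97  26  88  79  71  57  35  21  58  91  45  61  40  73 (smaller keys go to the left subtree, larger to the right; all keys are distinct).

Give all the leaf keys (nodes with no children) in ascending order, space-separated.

21 40 61 73 91

97: root
26: left child of 97 (depth 1)
88: right child of 26 (depth 2)
79: left child of 88 (depth 3)
71: left child of 79 (depth 4)
57: left child of 71 (depth 5)
35: left child of 57 (depth 6)
21: left child of 26 (depth 2)
58: right child of 57 (depth 6)
91: right child of 88 (depth 3)
45: right child of 35 (depth 7)
61: right child of 58 (depth 7)
40: left child of 45 (depth 8)
73: right child of 71 (depth 5)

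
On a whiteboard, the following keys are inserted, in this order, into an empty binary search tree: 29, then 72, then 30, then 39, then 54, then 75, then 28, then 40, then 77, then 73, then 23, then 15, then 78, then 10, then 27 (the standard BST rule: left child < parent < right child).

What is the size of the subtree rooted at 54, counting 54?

29: root
72: right child of 29 (depth 1)
30: left child of 72 (depth 2)
39: right child of 30 (depth 3)
54: right child of 39 (depth 4)
75: right child of 72 (depth 2)
28: left child of 29 (depth 1)
40: left child of 54 (depth 5)
77: right child of 75 (depth 3)
73: left child of 75 (depth 3)
23: left child of 28 (depth 2)
15: left child of 23 (depth 3)
78: right child of 77 (depth 4)
10: left child of 15 (depth 4)
27: right child of 23 (depth 3)

Subtree rooted at 54 contains: 54, 40 — 2 nodes.

2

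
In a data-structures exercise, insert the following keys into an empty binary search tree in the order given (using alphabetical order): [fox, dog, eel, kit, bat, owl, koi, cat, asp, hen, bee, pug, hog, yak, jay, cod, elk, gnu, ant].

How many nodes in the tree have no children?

8

Insert fox: tree is empty, so fox becomes the root.
Insert dog: dog < fox → go left. Place as left child of fox.
Insert eel: eel < fox → go left; eel > dog → go right. Place as right child of dog.
Insert kit: kit > fox → go right. Place as right child of fox.
Insert bat: bat < fox → go left; bat < dog → go left. Place as left child of dog.
Insert owl: owl > fox → go right; owl > kit → go right. Place as right child of kit.
Insert koi: koi > fox → go right; koi > kit → go right; koi < owl → go left. Place as left child of owl.
Insert cat: cat < fox → go left; cat < dog → go left; cat > bat → go right. Place as right child of bat.
Insert asp: asp < fox → go left; asp < dog → go left; asp < bat → go left. Place as left child of bat.
Insert hen: hen > fox → go right; hen < kit → go left. Place as left child of kit.
Insert bee: bee < fox → go left; bee < dog → go left; bee > bat → go right; bee < cat → go left. Place as left child of cat.
Insert pug: pug > fox → go right; pug > kit → go right; pug > owl → go right. Place as right child of owl.
Insert hog: hog > fox → go right; hog < kit → go left; hog > hen → go right. Place as right child of hen.
Insert yak: yak > fox → go right; yak > kit → go right; yak > owl → go right; yak > pug → go right. Place as right child of pug.
Insert jay: jay > fox → go right; jay < kit → go left; jay > hen → go right; jay > hog → go right. Place as right child of hog.
Insert cod: cod < fox → go left; cod < dog → go left; cod > bat → go right; cod > cat → go right. Place as right child of cat.
Insert elk: elk < fox → go left; elk > dog → go right; elk > eel → go right. Place as right child of eel.
Insert gnu: gnu > fox → go right; gnu < kit → go left; gnu < hen → go left. Place as left child of hen.
Insert ant: ant < fox → go left; ant < dog → go left; ant < bat → go left; ant < asp → go left. Place as left child of asp.

Leaves: ant, bee, cod, elk, gnu, jay, koi, yak — 8 in total.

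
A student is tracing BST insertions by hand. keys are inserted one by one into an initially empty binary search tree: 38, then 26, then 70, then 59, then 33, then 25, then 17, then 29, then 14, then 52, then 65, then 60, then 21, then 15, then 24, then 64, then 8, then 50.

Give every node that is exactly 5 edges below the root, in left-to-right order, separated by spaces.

8 15 24 64

Insert 38: tree is empty, so 38 becomes the root.
Insert 26: 26 < 38 → go left. Place as left child of 38.
Insert 70: 70 > 38 → go right. Place as right child of 38.
Insert 59: 59 > 38 → go right; 59 < 70 → go left. Place as left child of 70.
Insert 33: 33 < 38 → go left; 33 > 26 → go right. Place as right child of 26.
Insert 25: 25 < 38 → go left; 25 < 26 → go left. Place as left child of 26.
Insert 17: 17 < 38 → go left; 17 < 26 → go left; 17 < 25 → go left. Place as left child of 25.
Insert 29: 29 < 38 → go left; 29 > 26 → go right; 29 < 33 → go left. Place as left child of 33.
Insert 14: 14 < 38 → go left; 14 < 26 → go left; 14 < 25 → go left; 14 < 17 → go left. Place as left child of 17.
Insert 52: 52 > 38 → go right; 52 < 70 → go left; 52 < 59 → go left. Place as left child of 59.
Insert 65: 65 > 38 → go right; 65 < 70 → go left; 65 > 59 → go right. Place as right child of 59.
Insert 60: 60 > 38 → go right; 60 < 70 → go left; 60 > 59 → go right; 60 < 65 → go left. Place as left child of 65.
Insert 21: 21 < 38 → go left; 21 < 26 → go left; 21 < 25 → go left; 21 > 17 → go right. Place as right child of 17.
Insert 15: 15 < 38 → go left; 15 < 26 → go left; 15 < 25 → go left; 15 < 17 → go left; 15 > 14 → go right. Place as right child of 14.
Insert 24: 24 < 38 → go left; 24 < 26 → go left; 24 < 25 → go left; 24 > 17 → go right; 24 > 21 → go right. Place as right child of 21.
Insert 64: 64 > 38 → go right; 64 < 70 → go left; 64 > 59 → go right; 64 < 65 → go left; 64 > 60 → go right. Place as right child of 60.
Insert 8: 8 < 38 → go left; 8 < 26 → go left; 8 < 25 → go left; 8 < 17 → go left; 8 < 14 → go left. Place as left child of 14.
Insert 50: 50 > 38 → go right; 50 < 70 → go left; 50 < 59 → go left; 50 < 52 → go left. Place as left child of 52.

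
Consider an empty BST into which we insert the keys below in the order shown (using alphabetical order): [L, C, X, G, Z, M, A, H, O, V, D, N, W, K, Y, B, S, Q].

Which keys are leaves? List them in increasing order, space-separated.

Insert L: tree is empty, so L becomes the root.
Insert C: C < L → go left. Place as left child of L.
Insert X: X > L → go right. Place as right child of L.
Insert G: G < L → go left; G > C → go right. Place as right child of C.
Insert Z: Z > L → go right; Z > X → go right. Place as right child of X.
Insert M: M > L → go right; M < X → go left. Place as left child of X.
Insert A: A < L → go left; A < C → go left. Place as left child of C.
Insert H: H < L → go left; H > C → go right; H > G → go right. Place as right child of G.
Insert O: O > L → go right; O < X → go left; O > M → go right. Place as right child of M.
Insert V: V > L → go right; V < X → go left; V > M → go right; V > O → go right. Place as right child of O.
Insert D: D < L → go left; D > C → go right; D < G → go left. Place as left child of G.
Insert N: N > L → go right; N < X → go left; N > M → go right; N < O → go left. Place as left child of O.
Insert W: W > L → go right; W < X → go left; W > M → go right; W > O → go right; W > V → go right. Place as right child of V.
Insert K: K < L → go left; K > C → go right; K > G → go right; K > H → go right. Place as right child of H.
Insert Y: Y > L → go right; Y > X → go right; Y < Z → go left. Place as left child of Z.
Insert B: B < L → go left; B < C → go left; B > A → go right. Place as right child of A.
Insert S: S > L → go right; S < X → go left; S > M → go right; S > O → go right; S < V → go left. Place as left child of V.
Insert Q: Q > L → go right; Q < X → go left; Q > M → go right; Q > O → go right; Q < V → go left; Q < S → go left. Place as left child of S.

B D K N Q W Y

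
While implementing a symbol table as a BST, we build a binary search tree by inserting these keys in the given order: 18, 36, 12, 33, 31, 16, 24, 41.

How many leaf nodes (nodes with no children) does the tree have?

Insert 18: tree is empty, so 18 becomes the root.
Insert 36: 36 > 18 → go right. Place as right child of 18.
Insert 12: 12 < 18 → go left. Place as left child of 18.
Insert 33: 33 > 18 → go right; 33 < 36 → go left. Place as left child of 36.
Insert 31: 31 > 18 → go right; 31 < 36 → go left; 31 < 33 → go left. Place as left child of 33.
Insert 16: 16 < 18 → go left; 16 > 12 → go right. Place as right child of 12.
Insert 24: 24 > 18 → go right; 24 < 36 → go left; 24 < 33 → go left; 24 < 31 → go left. Place as left child of 31.
Insert 41: 41 > 18 → go right; 41 > 36 → go right. Place as right child of 36.

Leaves: 16, 24, 41 — 3 in total.

3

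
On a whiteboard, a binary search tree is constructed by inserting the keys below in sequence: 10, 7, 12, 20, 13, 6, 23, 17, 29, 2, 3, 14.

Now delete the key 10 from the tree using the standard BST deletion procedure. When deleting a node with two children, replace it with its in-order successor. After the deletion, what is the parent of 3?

Insert 10: tree is empty, so 10 becomes the root.
Insert 7: 7 < 10 → go left. Place as left child of 10.
Insert 12: 12 > 10 → go right. Place as right child of 10.
Insert 20: 20 > 10 → go right; 20 > 12 → go right. Place as right child of 12.
Insert 13: 13 > 10 → go right; 13 > 12 → go right; 13 < 20 → go left. Place as left child of 20.
Insert 6: 6 < 10 → go left; 6 < 7 → go left. Place as left child of 7.
Insert 23: 23 > 10 → go right; 23 > 12 → go right; 23 > 20 → go right. Place as right child of 20.
Insert 17: 17 > 10 → go right; 17 > 12 → go right; 17 < 20 → go left; 17 > 13 → go right. Place as right child of 13.
Insert 29: 29 > 10 → go right; 29 > 12 → go right; 29 > 20 → go right; 29 > 23 → go right. Place as right child of 23.
Insert 2: 2 < 10 → go left; 2 < 7 → go left; 2 < 6 → go left. Place as left child of 6.
Insert 3: 3 < 10 → go left; 3 < 7 → go left; 3 < 6 → go left; 3 > 2 → go right. Place as right child of 2.
Insert 14: 14 > 10 → go right; 14 > 12 → go right; 14 < 20 → go left; 14 > 13 → go right; 14 < 17 → go left. Place as left child of 17.

Delete 10 (two children — replace with in-order successor).
After deletion, 3's parent is 2.

2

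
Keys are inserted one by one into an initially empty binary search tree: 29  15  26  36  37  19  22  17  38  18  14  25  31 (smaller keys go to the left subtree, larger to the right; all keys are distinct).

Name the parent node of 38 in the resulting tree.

29: root
15: left child of 29 (depth 1)
26: right child of 15 (depth 2)
36: right child of 29 (depth 1)
37: right child of 36 (depth 2)
19: left child of 26 (depth 3)
22: right child of 19 (depth 4)
17: left child of 19 (depth 4)
38: right child of 37 (depth 3)
18: right child of 17 (depth 5)
14: left child of 15 (depth 2)
25: right child of 22 (depth 5)
31: left child of 36 (depth 2)

37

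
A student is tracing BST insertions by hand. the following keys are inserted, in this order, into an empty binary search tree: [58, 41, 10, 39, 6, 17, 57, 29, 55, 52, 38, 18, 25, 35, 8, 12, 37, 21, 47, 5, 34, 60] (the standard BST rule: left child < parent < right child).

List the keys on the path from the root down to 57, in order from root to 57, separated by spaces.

58: root
41: left child of 58 (depth 1)
10: left child of 41 (depth 2)
39: right child of 10 (depth 3)
6: left child of 10 (depth 3)
17: left child of 39 (depth 4)
57: right child of 41 (depth 2)
29: right child of 17 (depth 5)
55: left child of 57 (depth 3)
52: left child of 55 (depth 4)
38: right child of 29 (depth 6)
18: left child of 29 (depth 6)
25: right child of 18 (depth 7)
35: left child of 38 (depth 7)
8: right child of 6 (depth 4)
12: left child of 17 (depth 5)
37: right child of 35 (depth 8)
21: left child of 25 (depth 8)
47: left child of 52 (depth 5)
5: left child of 6 (depth 4)
34: left child of 35 (depth 8)
60: right child of 58 (depth 1)

58 41 57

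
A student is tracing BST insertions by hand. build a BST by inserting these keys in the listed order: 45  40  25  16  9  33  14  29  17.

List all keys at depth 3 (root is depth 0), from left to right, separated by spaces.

16 33

Resulting structure (node: left, right):
  45: L=40, R=–
  40: L=25, R=–
  25: L=16, R=33
  16: L=9, R=17
  9: L=–, R=14
  33: L=29, R=–
  14: L=–, R=–
  29: L=–, R=–
  17: L=–, R=–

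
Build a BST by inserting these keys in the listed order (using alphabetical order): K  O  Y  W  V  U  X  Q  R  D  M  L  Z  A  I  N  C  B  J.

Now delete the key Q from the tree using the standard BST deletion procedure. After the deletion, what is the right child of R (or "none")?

Insert K: tree is empty, so K becomes the root.
Insert O: O > K → go right. Place as right child of K.
Insert Y: Y > K → go right; Y > O → go right. Place as right child of O.
Insert W: W > K → go right; W > O → go right; W < Y → go left. Place as left child of Y.
Insert V: V > K → go right; V > O → go right; V < Y → go left; V < W → go left. Place as left child of W.
Insert U: U > K → go right; U > O → go right; U < Y → go left; U < W → go left; U < V → go left. Place as left child of V.
Insert X: X > K → go right; X > O → go right; X < Y → go left; X > W → go right. Place as right child of W.
Insert Q: Q > K → go right; Q > O → go right; Q < Y → go left; Q < W → go left; Q < V → go left; Q < U → go left. Place as left child of U.
Insert R: R > K → go right; R > O → go right; R < Y → go left; R < W → go left; R < V → go left; R < U → go left; R > Q → go right. Place as right child of Q.
Insert D: D < K → go left. Place as left child of K.
Insert M: M > K → go right; M < O → go left. Place as left child of O.
Insert L: L > K → go right; L < O → go left; L < M → go left. Place as left child of M.
Insert Z: Z > K → go right; Z > O → go right; Z > Y → go right. Place as right child of Y.
Insert A: A < K → go left; A < D → go left. Place as left child of D.
Insert I: I < K → go left; I > D → go right. Place as right child of D.
Insert N: N > K → go right; N < O → go left; N > M → go right. Place as right child of M.
Insert C: C < K → go left; C < D → go left; C > A → go right. Place as right child of A.
Insert B: B < K → go left; B < D → go left; B > A → go right; B < C → go left. Place as left child of C.
Insert J: J < K → go left; J > D → go right; J > I → go right. Place as right child of I.

Delete Q (at most one child — splice it out).
After deletion, R's right child: none.

none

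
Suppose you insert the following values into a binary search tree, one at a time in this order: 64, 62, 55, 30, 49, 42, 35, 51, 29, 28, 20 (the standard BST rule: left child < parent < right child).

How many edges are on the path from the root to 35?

Insert 64: tree is empty, so 64 becomes the root.
Insert 62: 62 < 64 → go left. Place as left child of 64.
Insert 55: 55 < 64 → go left; 55 < 62 → go left. Place as left child of 62.
Insert 30: 30 < 64 → go left; 30 < 62 → go left; 30 < 55 → go left. Place as left child of 55.
Insert 49: 49 < 64 → go left; 49 < 62 → go left; 49 < 55 → go left; 49 > 30 → go right. Place as right child of 30.
Insert 42: 42 < 64 → go left; 42 < 62 → go left; 42 < 55 → go left; 42 > 30 → go right; 42 < 49 → go left. Place as left child of 49.
Insert 35: 35 < 64 → go left; 35 < 62 → go left; 35 < 55 → go left; 35 > 30 → go right; 35 < 49 → go left; 35 < 42 → go left. Place as left child of 42.
Insert 51: 51 < 64 → go left; 51 < 62 → go left; 51 < 55 → go left; 51 > 30 → go right; 51 > 49 → go right. Place as right child of 49.
Insert 29: 29 < 64 → go left; 29 < 62 → go left; 29 < 55 → go left; 29 < 30 → go left. Place as left child of 30.
Insert 28: 28 < 64 → go left; 28 < 62 → go left; 28 < 55 → go left; 28 < 30 → go left; 28 < 29 → go left. Place as left child of 29.
Insert 20: 20 < 64 → go left; 20 < 62 → go left; 20 < 55 → go left; 20 < 30 → go left; 20 < 29 → go left; 20 < 28 → go left. Place as left child of 28.

Path to 35: 64 → 62 → 55 → 30 → 49 → 42 → 35, which is 6 edges.

6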